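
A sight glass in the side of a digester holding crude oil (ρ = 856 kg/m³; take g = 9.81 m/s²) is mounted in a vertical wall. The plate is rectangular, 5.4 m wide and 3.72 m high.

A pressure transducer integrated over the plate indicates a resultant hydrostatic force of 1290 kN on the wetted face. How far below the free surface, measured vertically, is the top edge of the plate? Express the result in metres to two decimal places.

γ = ρg = 856 × 9.81 / 1000 = 8.39736 kN/m³.
A = 5.4 × 3.72 = 20.088 m².
From F = γ·h_c·A, the centroid depth is h_c = 1290/(8.39736 × 20.088) = 7.64734 m.
The centroid lies 3.72/2 = 1.86 m below the top edge, so the top edge sits at h_top = 7.64734 − 1.86 = 5.78734 m below the surface.

d_top ≈ 5.79 m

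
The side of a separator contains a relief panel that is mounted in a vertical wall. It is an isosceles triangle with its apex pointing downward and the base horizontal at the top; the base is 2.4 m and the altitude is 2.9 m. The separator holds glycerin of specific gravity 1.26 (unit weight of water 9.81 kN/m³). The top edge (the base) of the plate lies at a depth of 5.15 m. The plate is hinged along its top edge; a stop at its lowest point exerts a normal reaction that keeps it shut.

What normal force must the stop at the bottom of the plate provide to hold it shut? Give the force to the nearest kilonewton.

γ = 1.26 × 9.81 = 12.3606 kN/m³.
With the apex down, the centroid sits h/3 = 2.9/3 = 0.966667 m below the base (the top edge), so the centroid depth is h_c = 5.15 + 0.966667 = 6.11667 m.
A = ½ × 2.4 × 2.9 = 3.48 m².
Resultant F = γ·h_c·A = 12.3606 × 6.11667 × 3.48 = 263.108 kN.
I_c = b·h³/36 = 2.4 × 2.9³/36 = 1.62593 m⁴.
Centre of pressure: y_p = y_c + I_c/(y_c·A) = 6.11667 + 1.62593/(6.11667 × 3.48) = 6.11667 + 0.0763849 = 6.19305 m along the plane.
The resultant acts 0.966667 + 0.0763849 = 1.04305 m (along the plate) below the hinge at the top edge, so the moment about the hinge is M = F × 1.04305 = 263.108 × 1.04305 = 274.435 kN·m.
A normal force at the bottom, 2.9 m from the hinge, must supply this moment: P = 274.435/2.9 = 94.6328 kN.

P ≈ 95 kN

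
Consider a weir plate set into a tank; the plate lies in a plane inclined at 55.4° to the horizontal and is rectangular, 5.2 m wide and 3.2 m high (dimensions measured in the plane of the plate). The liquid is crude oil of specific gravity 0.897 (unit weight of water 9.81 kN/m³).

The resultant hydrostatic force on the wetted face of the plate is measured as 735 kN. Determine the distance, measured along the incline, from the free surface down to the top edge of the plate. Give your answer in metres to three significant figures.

γ = 0.897 × 9.81 = 8.79957 kN/m³.
A = 5.2 × 3.2 = 16.64 m².
From F = γ·h_c·A, the centroid depth is h_c = 735/(8.79957 × 16.64) = 5.01964 m.
Let θ = 55.4° be the plate's angle to the horizontal; measure y along the incline from where the plane meets the free surface. Vertical depth h = y·sinθ with sinθ = 0.823136.
Along the incline, y_c = h_c/sinθ = 5.01964/0.823136 = 6.09819 m.
The centroid lies 3.2/2 = 1.6 m below the top edge, so the top edge sits at y_top = 6.09819 − 1.6 = 4.49819 m along the incline.

y_top ≈ 4.50 m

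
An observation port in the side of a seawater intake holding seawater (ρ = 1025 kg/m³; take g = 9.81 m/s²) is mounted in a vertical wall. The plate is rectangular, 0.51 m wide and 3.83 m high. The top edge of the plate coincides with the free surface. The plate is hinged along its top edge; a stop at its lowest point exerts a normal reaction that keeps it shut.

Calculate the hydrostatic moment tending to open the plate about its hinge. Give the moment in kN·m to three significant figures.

M ≈ 96.0 kN·m

γ = ρg = 1025 × 9.81 / 1000 = 10.05525 kN/m³.
The centroid lies 3.83/2 = 1.915 m below the top edge, so the centroid depth is h_c = 1.915 m.
A = 0.51 × 3.83 = 1.9533 m².
Resultant F = γ·h_c·A = 10.05525 × 1.915 × 1.9533 = 37.6124 kN.
I_c = b·h³/12 = 0.51 × 3.83³/12 = 2.38773 m⁴.
Centre of pressure: y_p = y_c + I_c/(y_c·A) = 1.915 + 2.38773/(1.915 × 1.9533) = 1.915 + 0.638333 = 2.55333 m along the plane.
The resultant acts 1.915 + 0.638333 = 2.55333 m (along the plate) below the hinge at the top edge, so the moment about the hinge is M = F × 2.55333 = 37.6124 × 2.55333 = 96.0369 kN·m.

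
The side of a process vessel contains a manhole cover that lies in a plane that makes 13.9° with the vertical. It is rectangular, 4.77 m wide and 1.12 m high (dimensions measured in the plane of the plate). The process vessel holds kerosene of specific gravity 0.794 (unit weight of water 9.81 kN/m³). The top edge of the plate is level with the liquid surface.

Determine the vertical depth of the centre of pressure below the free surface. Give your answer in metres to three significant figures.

γ = 0.794 × 9.81 = 7.78914 kN/m³.
The plate makes 13.9° with the vertical, i.e. θ = 90° − 13.9° = 76.1° to the horizontal. Measuring y along the incline from the free-surface line, vertical depth h = y·sinθ with sinθ = 0.970716.
The centroid lies 1.12/2 = 0.56 m below the top edge, so y_c = 0.56 m and h_c = 0.56 × 0.970716 = 0.543601 m.
A = 4.77 × 1.12 = 5.3424 m².
Resultant F = γ·h_c·A = 7.78914 × 0.543601 × 5.3424 = 22.6207 kN.
I_c = b·h³/12 = 4.77 × 1.12³/12 = 0.558459 m⁴.
Centre of pressure: y_p = y_c + I_c/(y_c·A) = 0.56 + 0.558459/(0.56 × 5.3424) = 0.56 + 0.186667 = 0.746667 m along the plane.
Vertically, h_p = y_p·sinθ = 0.746667 × 0.970716 = 0.724802 m.

h_p = 0.725 m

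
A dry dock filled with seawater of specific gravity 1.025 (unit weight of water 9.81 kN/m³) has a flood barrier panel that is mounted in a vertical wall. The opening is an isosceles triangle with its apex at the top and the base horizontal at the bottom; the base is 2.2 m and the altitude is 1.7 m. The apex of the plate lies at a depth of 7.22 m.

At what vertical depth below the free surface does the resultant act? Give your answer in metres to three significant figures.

h_p = 8.37 m

γ = 1.025 × 9.81 = 10.05525 kN/m³.
With the apex up, the centroid sits 2h/3 = 2 × 1.7/3 = 1.13333 m below the apex, so the centroid depth is h_c = 7.22 + 1.13333 = 8.35333 m.
A = ½ × 2.2 × 1.7 = 1.87 m².
Resultant F = γ·h_c·A = 10.05525 × 8.35333 × 1.87 = 157.07 kN.
I_c = b·h³/36 = 2.2 × 1.7³/36 = 0.300239 m⁴.
Centre of pressure: y_p = y_c + I_c/(y_c·A) = 8.35333 + 0.300239/(8.35333 × 1.87) = 8.35333 + 0.0192206 = 8.37255 m along the plane.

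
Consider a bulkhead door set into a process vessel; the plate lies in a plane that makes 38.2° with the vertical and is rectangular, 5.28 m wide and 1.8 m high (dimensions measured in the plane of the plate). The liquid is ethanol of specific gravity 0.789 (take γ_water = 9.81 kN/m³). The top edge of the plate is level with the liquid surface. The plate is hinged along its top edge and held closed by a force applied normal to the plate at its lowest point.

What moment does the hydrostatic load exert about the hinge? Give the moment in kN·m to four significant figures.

γ = 0.789 × 9.81 = 7.74009 kN/m³.
The plate makes 38.2° with the vertical, i.e. θ = 90° − 38.2° = 51.8° to the horizontal. Measuring y along the incline from the free-surface line, vertical depth h = y·sinθ with sinθ = 0.785857.
The centroid lies 1.8/2 = 0.9 m below the top edge, so y_c = 0.9 m and h_c = 0.9 × 0.785857 = 0.707271 m.
A = 5.28 × 1.8 = 9.504 m².
Resultant F = γ·h_c·A = 7.74009 × 0.707271 × 9.504 = 52.0281 kN.
I_c = b·h³/12 = 5.28 × 1.8³/12 = 2.56608 m⁴.
Centre of pressure: y_p = y_c + I_c/(y_c·A) = 0.9 + 2.56608/(0.9 × 9.504) = 0.9 + 0.3 = 1.2 m along the plane.
The resultant acts 0.9 + 0.3 = 1.2 m (along the plate) below the hinge at the top edge, so the moment about the hinge is M = F × 1.2 = 52.0281 × 1.2 = 62.4337 kN·m.

M ≈ 62.43 kN·m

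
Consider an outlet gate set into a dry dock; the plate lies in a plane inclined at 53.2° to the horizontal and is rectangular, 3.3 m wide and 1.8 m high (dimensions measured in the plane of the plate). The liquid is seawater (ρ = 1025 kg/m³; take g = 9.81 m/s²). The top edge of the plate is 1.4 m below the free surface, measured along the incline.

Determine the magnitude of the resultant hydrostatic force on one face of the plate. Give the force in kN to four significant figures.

F ≈ 110.0 kN

γ = ρg = 1025 × 9.81 / 1000 = 10.05525 kN/m³.
Let θ = 53.2° be the plate's angle to the horizontal; measure y along the incline from where the plane meets the free surface. Vertical depth h = y·sinθ with sinθ = 0.800731.
The centroid lies 1.8/2 = 0.9 m below the top edge, so y_c = 1.4 + 0.9 = 2.3 m and h_c = 2.3 × 0.800731 = 1.84168 m.
A = 3.3 × 1.8 = 5.94 m².
Resultant F = γ·h_c·A = 10.05525 × 1.84168 × 5.94 = 110 kN.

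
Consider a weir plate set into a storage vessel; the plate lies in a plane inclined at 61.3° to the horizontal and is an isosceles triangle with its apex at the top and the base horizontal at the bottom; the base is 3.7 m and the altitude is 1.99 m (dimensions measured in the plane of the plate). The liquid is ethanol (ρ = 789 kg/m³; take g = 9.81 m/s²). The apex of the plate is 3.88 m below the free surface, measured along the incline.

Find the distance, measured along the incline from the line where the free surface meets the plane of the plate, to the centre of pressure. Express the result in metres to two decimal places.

γ = ρg = 789 × 9.81 / 1000 = 7.74009 kN/m³.
Let θ = 61.3° be the plate's angle to the horizontal; measure y along the incline from where the plane meets the free surface. Vertical depth h = y·sinθ with sinθ = 0.877146.
With the apex up, the centroid sits 2h/3 = 2 × 1.99/3 = 1.32667 m below the apex, so y_c = 3.88 + 1.32667 = 5.20667 m and h_c = 5.20667 × 0.877146 = 4.56701 m.
A = ½ × 3.7 × 1.99 = 3.6815 m².
Resultant F = γ·h_c·A = 7.74009 × 4.56701 × 3.6815 = 130.138 kN.
I_c = b·h³/36 = 3.7 × 1.99³/36 = 0.80995 m⁴.
Centre of pressure: y_p = y_c + I_c/(y_c·A) = 5.20667 + 0.80995/(5.20667 × 3.6815) = 5.20667 + 0.0422545 = 5.24892 m along the plane.

y_p = 5.25 m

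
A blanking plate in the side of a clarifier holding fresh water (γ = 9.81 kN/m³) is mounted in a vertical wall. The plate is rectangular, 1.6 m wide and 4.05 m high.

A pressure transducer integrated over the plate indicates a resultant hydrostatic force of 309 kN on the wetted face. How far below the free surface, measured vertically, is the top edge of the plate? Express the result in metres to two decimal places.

d_top ≈ 2.84 m

γ = 9.81 kN/m³.
A = 1.6 × 4.05 = 6.48 m².
From F = γ·h_c·A, the centroid depth is h_c = 309/(9.81 × 6.48) = 4.86088 m.
The centroid lies 4.05/2 = 2.025 m below the top edge, so the top edge sits at h_top = 4.86088 − 2.025 = 2.83588 m below the surface.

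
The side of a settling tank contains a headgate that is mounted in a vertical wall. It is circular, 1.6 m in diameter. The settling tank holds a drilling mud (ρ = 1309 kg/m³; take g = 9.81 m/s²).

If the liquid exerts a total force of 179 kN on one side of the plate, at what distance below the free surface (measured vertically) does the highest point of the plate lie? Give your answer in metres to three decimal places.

γ = ρg = 1309 × 9.81 / 1000 = 12.84129 kN/m³.
A = π(0.8)² = 2.01062 m².
From F = γ·h_c·A, the centroid depth is h_c = 179/(12.84129 × 2.01062) = 6.93289 m.
The centroid is at the centre, 0.8 m below the top of the plate, so the highest point sits at h_top = 6.93289 − 0.8 = 6.13289 m below the surface.

d_top ≈ 6.133 m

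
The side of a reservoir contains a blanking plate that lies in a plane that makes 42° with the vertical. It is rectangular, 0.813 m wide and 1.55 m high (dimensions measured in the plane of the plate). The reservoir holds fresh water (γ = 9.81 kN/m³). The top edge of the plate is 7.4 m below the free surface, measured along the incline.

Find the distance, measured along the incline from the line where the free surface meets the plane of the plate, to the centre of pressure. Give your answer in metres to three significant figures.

γ = 9.81 kN/m³.
The plate makes 42° with the vertical, i.e. θ = 90° − 42° = 48° to the horizontal. Measuring y along the incline from the free-surface line, vertical depth h = y·sinθ with sinθ = 0.743145.
The centroid lies 1.55/2 = 0.775 m below the top edge, so y_c = 7.4 + 0.775 = 8.175 m and h_c = 8.175 × 0.743145 = 6.07521 m.
A = 0.813 × 1.55 = 1.26015 m².
Resultant F = γ·h_c·A = 9.81 × 6.07521 × 1.26015 = 75.1022 kN.
I_c = b·h³/12 = 0.813 × 1.55³/12 = 0.252293 m⁴.
Centre of pressure: y_p = y_c + I_c/(y_c·A) = 8.175 + 0.252293/(8.175 × 1.26015) = 8.175 + 0.0244904 = 8.19949 m along the plane.

y_p = 8.20 m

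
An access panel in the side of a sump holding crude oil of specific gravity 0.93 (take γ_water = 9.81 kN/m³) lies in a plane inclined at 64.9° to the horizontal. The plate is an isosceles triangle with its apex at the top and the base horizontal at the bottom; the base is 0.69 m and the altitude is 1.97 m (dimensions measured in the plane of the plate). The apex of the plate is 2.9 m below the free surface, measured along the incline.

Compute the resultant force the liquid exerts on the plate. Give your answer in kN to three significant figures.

F ≈ 23.7 kN

γ = 0.93 × 9.81 = 9.1233 kN/m³.
Let θ = 64.9° be the plate's angle to the horizontal; measure y along the incline from where the plane meets the free surface. Vertical depth h = y·sinθ with sinθ = 0.905569.
With the apex up, the centroid sits 2h/3 = 2 × 1.97/3 = 1.31333 m below the apex, so y_c = 2.9 + 1.31333 = 4.21333 m and h_c = 4.21333 × 0.905569 = 3.81546 m.
A = ½ × 0.69 × 1.97 = 0.67965 m².
Resultant F = γ·h_c·A = 9.1233 × 3.81546 × 0.67965 = 23.6583 kN.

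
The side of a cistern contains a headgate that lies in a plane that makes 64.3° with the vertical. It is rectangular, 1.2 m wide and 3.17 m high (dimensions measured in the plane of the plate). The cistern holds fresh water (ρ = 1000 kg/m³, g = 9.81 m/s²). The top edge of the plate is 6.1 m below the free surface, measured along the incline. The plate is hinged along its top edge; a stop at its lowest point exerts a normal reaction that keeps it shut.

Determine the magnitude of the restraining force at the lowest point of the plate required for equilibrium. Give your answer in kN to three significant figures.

γ = ρg = 1000 × 9.81 = 9810 N/m³ = 9.81 kN/m³.
The plate makes 64.3° with the vertical, i.e. θ = 90° − 64.3° = 25.7° to the horizontal. Measuring y along the incline from the free-surface line, vertical depth h = y·sinθ with sinθ = 0.433659.
The centroid lies 3.17/2 = 1.585 m below the top edge, so y_c = 6.1 + 1.585 = 7.685 m and h_c = 7.685 × 0.433659 = 3.33267 m.
A = 1.2 × 3.17 = 3.804 m².
Resultant F = γ·h_c·A = 9.81 × 3.33267 × 3.804 = 124.366 kN.
I_c = b·h³/12 = 1.2 × 3.17³/12 = 3.1855 m⁴.
Centre of pressure: y_p = y_c + I_c/(y_c·A) = 7.685 + 3.1855/(7.685 × 3.804) = 7.685 + 0.108967 = 7.79397 m along the plane.
The resultant acts 1.585 + 0.108967 = 1.69397 m (along the plate) below the hinge at the top edge, so the moment about the hinge is M = F × 1.69397 = 124.366 × 1.69397 = 210.672 kN·m.
A normal force at the bottom, 3.17 m from the hinge, must supply this moment: P = 210.672/3.17 = 66.458 kN.

P ≈ 66.5 kN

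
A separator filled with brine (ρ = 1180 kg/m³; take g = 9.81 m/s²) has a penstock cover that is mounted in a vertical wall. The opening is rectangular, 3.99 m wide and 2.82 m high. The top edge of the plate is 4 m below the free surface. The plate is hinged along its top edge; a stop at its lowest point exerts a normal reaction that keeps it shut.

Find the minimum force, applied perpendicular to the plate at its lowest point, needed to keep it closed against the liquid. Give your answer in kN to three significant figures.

P ≈ 383 kN

γ = ρg = 1180 × 9.81 / 1000 = 11.5758 kN/m³.
The centroid lies 2.82/2 = 1.41 m below the top edge, so the centroid depth is h_c = 4 + 1.41 = 5.41 m.
A = 3.99 × 2.82 = 11.2518 m².
Resultant F = γ·h_c·A = 11.5758 × 5.41 × 11.2518 = 704.645 kN.
I_c = b·h³/12 = 3.99 × 2.82³/12 = 7.45657 m⁴.
Centre of pressure: y_p = y_c + I_c/(y_c·A) = 5.41 + 7.45657/(5.41 × 11.2518) = 5.41 + 0.122495 = 5.53249 m along the plane.
The resultant acts 1.41 + 0.122495 = 1.53249 m (along the plate) below the hinge at the top edge, so the moment about the hinge is M = F × 1.53249 = 704.645 × 1.53249 = 1079.86 kN·m.
A normal force at the bottom, 2.82 m from the hinge, must supply this moment: P = 1079.86/2.82 = 382.929 kN.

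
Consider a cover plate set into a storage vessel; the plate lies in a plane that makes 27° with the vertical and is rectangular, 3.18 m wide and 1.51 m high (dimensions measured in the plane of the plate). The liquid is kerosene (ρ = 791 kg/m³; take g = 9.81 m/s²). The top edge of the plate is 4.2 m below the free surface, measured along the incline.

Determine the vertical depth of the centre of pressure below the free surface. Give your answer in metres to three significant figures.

h_p = 4.45 m

γ = ρg = 791 × 9.81 / 1000 = 7.75971 kN/m³.
The plate makes 27° with the vertical, i.e. θ = 90° − 27° = 63° to the horizontal. Measuring y along the incline from the free-surface line, vertical depth h = y·sinθ with sinθ = 0.891007.
The centroid lies 1.51/2 = 0.755 m below the top edge, so y_c = 4.2 + 0.755 = 4.955 m and h_c = 4.955 × 0.891007 = 4.41494 m.
A = 3.18 × 1.51 = 4.8018 m².
Resultant F = γ·h_c·A = 7.75971 × 4.41494 × 4.8018 = 164.503 kN.
I_c = b·h³/12 = 3.18 × 1.51³/12 = 0.912382 m⁴.
Centre of pressure: y_p = y_c + I_c/(y_c·A) = 4.955 + 0.912382/(4.955 × 4.8018) = 4.955 + 0.0383468 = 4.99335 m along the plane.
Vertically, h_p = y_p·sinθ = 4.99335 × 0.891007 = 4.44911 m.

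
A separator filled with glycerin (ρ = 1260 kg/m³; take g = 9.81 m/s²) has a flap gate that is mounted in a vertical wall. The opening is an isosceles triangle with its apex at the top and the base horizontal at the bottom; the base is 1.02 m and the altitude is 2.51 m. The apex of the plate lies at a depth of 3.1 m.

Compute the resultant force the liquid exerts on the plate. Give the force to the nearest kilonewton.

F ≈ 76 kN

γ = ρg = 1260 × 9.81 / 1000 = 12.3606 kN/m³.
With the apex up, the centroid sits 2h/3 = 2 × 2.51/3 = 1.67333 m below the apex, so the centroid depth is h_c = 3.1 + 1.67333 = 4.77333 m.
A = ½ × 1.02 × 2.51 = 1.2801 m².
Resultant F = γ·h_c·A = 12.3606 × 4.77333 × 1.2801 = 75.5275 kN.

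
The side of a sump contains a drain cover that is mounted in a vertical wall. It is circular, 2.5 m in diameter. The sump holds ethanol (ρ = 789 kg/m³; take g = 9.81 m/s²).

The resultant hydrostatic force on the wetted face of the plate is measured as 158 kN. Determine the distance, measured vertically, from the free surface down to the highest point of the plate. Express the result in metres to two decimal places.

d_top ≈ 2.91 m

γ = ρg = 789 × 9.81 / 1000 = 7.74009 kN/m³.
A = π(1.25)² = 4.90874 m².
From F = γ·h_c·A, the centroid depth is h_c = 158/(7.74009 × 4.90874) = 4.15854 m.
The centroid is at the centre, 1.25 m below the top of the plate, so the highest point sits at h_top = 4.15854 − 1.25 = 2.90854 m below the surface.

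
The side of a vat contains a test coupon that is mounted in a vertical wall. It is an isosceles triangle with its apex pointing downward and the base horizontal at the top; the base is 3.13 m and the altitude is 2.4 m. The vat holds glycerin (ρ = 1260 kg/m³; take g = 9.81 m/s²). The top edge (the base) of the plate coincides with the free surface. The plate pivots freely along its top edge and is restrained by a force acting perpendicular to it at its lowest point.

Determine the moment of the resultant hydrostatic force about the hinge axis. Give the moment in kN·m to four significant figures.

M ≈ 44.57 kN·m

γ = ρg = 1260 × 9.81 / 1000 = 12.3606 kN/m³.
With the apex down, the centroid sits h/3 = 2.4/3 = 0.8 m below the base (the top edge), so the centroid depth is h_c = 0.8 m.
A = ½ × 3.13 × 2.4 = 3.756 m².
Resultant F = γ·h_c·A = 12.3606 × 0.8 × 3.756 = 37.1411 kN.
I_c = b·h³/36 = 3.13 × 2.4³/36 = 1.20192 m⁴.
Centre of pressure: y_p = y_c + I_c/(y_c·A) = 0.8 + 1.20192/(0.8 × 3.756) = 0.8 + 0.4 = 1.2 m along the plane.
The resultant acts 0.8 + 0.4 = 1.2 m (along the plate) below the hinge at the top edge, so the moment about the hinge is M = F × 1.2 = 37.1411 × 1.2 = 44.5693 kN·m.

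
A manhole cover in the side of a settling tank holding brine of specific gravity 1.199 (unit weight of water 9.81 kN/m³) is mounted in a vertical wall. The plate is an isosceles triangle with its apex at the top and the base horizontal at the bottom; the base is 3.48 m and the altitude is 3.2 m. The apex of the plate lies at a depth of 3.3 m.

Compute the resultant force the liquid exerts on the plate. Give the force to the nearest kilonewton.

γ = 1.199 × 9.81 = 11.76219 kN/m³.
With the apex up, the centroid sits 2h/3 = 2 × 3.2/3 = 2.13333 m below the apex, so the centroid depth is h_c = 3.3 + 2.13333 = 5.43333 m.
A = ½ × 3.48 × 3.2 = 5.568 m².
Resultant F = γ·h_c·A = 11.76219 × 5.43333 × 5.568 = 355.839 kN.

F ≈ 356 kN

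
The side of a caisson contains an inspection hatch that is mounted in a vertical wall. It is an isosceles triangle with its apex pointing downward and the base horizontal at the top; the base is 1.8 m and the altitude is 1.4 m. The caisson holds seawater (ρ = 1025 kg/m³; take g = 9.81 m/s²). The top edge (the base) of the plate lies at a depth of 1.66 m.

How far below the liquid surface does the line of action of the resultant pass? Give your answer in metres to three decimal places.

h_p = 2.178 m

γ = ρg = 1025 × 9.81 / 1000 = 10.05525 kN/m³.
With the apex down, the centroid sits h/3 = 1.4/3 = 0.466667 m below the base (the top edge), so the centroid depth is h_c = 1.66 + 0.466667 = 2.12667 m.
A = ½ × 1.8 × 1.4 = 1.26 m².
Resultant F = γ·h_c·A = 10.05525 × 2.12667 × 1.26 = 26.9441 kN.
I_c = b·h³/36 = 1.8 × 1.4³/36 = 0.1372 m⁴.
Centre of pressure: y_p = y_c + I_c/(y_c·A) = 2.12667 + 0.1372/(2.12667 × 1.26) = 2.12667 + 0.0512016 = 2.17787 m along the plane.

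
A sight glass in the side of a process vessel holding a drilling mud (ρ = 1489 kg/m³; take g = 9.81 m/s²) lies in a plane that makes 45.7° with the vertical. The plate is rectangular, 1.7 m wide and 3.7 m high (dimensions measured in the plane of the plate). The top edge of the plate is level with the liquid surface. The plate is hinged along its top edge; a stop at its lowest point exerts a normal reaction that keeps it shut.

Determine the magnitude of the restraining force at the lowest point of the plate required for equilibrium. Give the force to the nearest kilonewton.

P ≈ 79 kN

γ = ρg = 1489 × 9.81 / 1000 = 14.60709 kN/m³.
The plate makes 45.7° with the vertical, i.e. θ = 90° − 45.7° = 44.3° to the horizontal. Measuring y along the incline from the free-surface line, vertical depth h = y·sinθ with sinθ = 0.698415.
The centroid lies 3.7/2 = 1.85 m below the top edge, so y_c = 1.85 m and h_c = 1.85 × 0.698415 = 1.29207 m.
A = 1.7 × 3.7 = 6.29 m².
Resultant F = γ·h_c·A = 14.60709 × 1.29207 × 6.29 = 118.714 kN.
I_c = b·h³/12 = 1.7 × 3.7³/12 = 7.17584 m⁴.
Centre of pressure: y_p = y_c + I_c/(y_c·A) = 1.85 + 7.17584/(1.85 × 6.29) = 1.85 + 0.616667 = 2.46667 m along the plane.
The resultant acts 1.85 + 0.616667 = 2.46667 m (along the plate) below the hinge at the top edge, so the moment about the hinge is M = F × 2.46667 = 118.714 × 2.46667 = 292.828 kN·m.
A normal force at the bottom, 3.7 m from the hinge, must supply this moment: P = 292.828/3.7 = 79.1427 kN.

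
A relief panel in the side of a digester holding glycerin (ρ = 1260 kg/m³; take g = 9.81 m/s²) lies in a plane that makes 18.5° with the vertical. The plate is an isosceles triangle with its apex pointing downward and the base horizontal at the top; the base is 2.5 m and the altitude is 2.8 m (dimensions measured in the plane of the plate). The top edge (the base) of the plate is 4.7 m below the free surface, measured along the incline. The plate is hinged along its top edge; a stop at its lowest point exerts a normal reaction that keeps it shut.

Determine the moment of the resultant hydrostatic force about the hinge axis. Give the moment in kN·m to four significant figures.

M ≈ 233.6 kN·m

γ = ρg = 1260 × 9.81 / 1000 = 12.3606 kN/m³.
The plate makes 18.5° with the vertical, i.e. θ = 90° − 18.5° = 71.5° to the horizontal. Measuring y along the incline from the free-surface line, vertical depth h = y·sinθ with sinθ = 0.948324.
With the apex down, the centroid sits h/3 = 2.8/3 = 0.933333 m below the base (the top edge), so y_c = 4.7 + 0.933333 = 5.63333 m and h_c = 5.63333 × 0.948324 = 5.34222 m.
A = ½ × 2.5 × 2.8 = 3.5 m².
Resultant F = γ·h_c·A = 12.3606 × 5.34222 × 3.5 = 231.116 kN.
I_c = b·h³/36 = 2.5 × 2.8³/36 = 1.52444 m⁴.
Centre of pressure: y_p = y_c + I_c/(y_c·A) = 5.63333 + 1.52444/(5.63333 × 3.5) = 5.63333 + 0.0773174 = 5.71065 m along the plane.
The resultant acts 0.933333 + 0.0773174 = 1.01065 m (along the plate) below the hinge at the top edge, so the moment about the hinge is M = F × 1.01065 = 231.116 × 1.01065 = 233.577 kN·m.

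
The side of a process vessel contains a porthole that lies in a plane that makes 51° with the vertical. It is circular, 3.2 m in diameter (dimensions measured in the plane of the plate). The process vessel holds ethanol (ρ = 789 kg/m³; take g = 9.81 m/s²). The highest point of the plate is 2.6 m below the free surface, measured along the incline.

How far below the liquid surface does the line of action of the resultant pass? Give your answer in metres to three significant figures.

h_p = 2.74 m

γ = ρg = 789 × 9.81 / 1000 = 7.74009 kN/m³.
The plate makes 51° with the vertical, i.e. θ = 90° − 51° = 39° to the horizontal. Measuring y along the incline from the free-surface line, vertical depth h = y·sinθ with sinθ = 0.629320.
The centroid is at the centre, 1.6 m below the top of the plate, so y_c = 2.6 + 1.6 = 4.2 m and h_c = 4.2 × 0.629320 = 2.64314 m.
A = π(1.6)² = 8.04248 m².
Resultant F = γ·h_c·A = 7.74009 × 2.64314 × 8.04248 = 164.534 kN.
I_c = πr⁴/4 = π × 1.6⁴/4 = 5.14719 m⁴.
Centre of pressure: y_p = y_c + I_c/(y_c·A) = 4.2 + 5.14719/(4.2 × 8.04248) = 4.2 + 0.152381 = 4.35238 m along the plane.
Vertically, h_p = y_p·sinθ = 4.35238 × 0.629320 = 2.73904 m.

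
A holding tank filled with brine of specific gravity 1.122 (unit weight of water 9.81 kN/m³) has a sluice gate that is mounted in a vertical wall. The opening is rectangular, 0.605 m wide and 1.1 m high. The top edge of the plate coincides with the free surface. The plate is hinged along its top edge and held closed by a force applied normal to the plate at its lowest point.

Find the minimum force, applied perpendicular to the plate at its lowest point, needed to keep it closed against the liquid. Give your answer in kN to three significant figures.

γ = 1.122 × 9.81 = 11.00682 kN/m³.
The centroid lies 1.1/2 = 0.55 m below the top edge, so the centroid depth is h_c = 0.55 m.
A = 0.605 × 1.1 = 0.6655 m².
Resultant F = γ·h_c·A = 11.00682 × 0.55 × 0.6655 = 4.02877 kN.
I_c = b·h³/12 = 0.605 × 1.1³/12 = 0.0671046 m⁴.
Centre of pressure: y_p = y_c + I_c/(y_c·A) = 0.55 + 0.0671046/(0.55 × 0.6655) = 0.55 + 0.183333 = 0.733333 m along the plane.
The resultant acts 0.55 + 0.183333 = 0.733333 m (along the plate) below the hinge at the top edge, so the moment about the hinge is M = F × 0.733333 = 4.02877 × 0.733333 = 2.95443 kN·m.
A normal force at the bottom, 1.1 m from the hinge, must supply this moment: P = 2.95443/1.1 = 2.68585 kN.

P ≈ 2.69 kN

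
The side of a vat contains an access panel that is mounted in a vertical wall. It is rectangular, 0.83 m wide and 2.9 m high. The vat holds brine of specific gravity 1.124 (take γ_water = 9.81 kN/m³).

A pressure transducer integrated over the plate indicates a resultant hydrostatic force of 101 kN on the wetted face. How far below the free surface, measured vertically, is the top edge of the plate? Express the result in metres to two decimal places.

γ = 1.124 × 9.81 = 11.02644 kN/m³.
A = 0.83 × 2.9 = 2.407 m².
From F = γ·h_c·A, the centroid depth is h_c = 101/(11.02644 × 2.407) = 3.80548 m.
The centroid lies 2.9/2 = 1.45 m below the top edge, so the top edge sits at h_top = 3.80548 − 1.45 = 2.35548 m below the surface.

d_top ≈ 2.36 m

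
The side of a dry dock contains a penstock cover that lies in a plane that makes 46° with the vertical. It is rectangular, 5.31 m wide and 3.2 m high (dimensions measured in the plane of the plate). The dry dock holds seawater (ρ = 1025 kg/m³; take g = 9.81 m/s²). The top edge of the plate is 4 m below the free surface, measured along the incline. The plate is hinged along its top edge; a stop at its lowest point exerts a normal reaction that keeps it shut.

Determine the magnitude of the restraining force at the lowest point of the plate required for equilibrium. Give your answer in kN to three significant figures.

P ≈ 364 kN

γ = ρg = 1025 × 9.81 / 1000 = 10.05525 kN/m³.
The plate makes 46° with the vertical, i.e. θ = 90° − 46° = 44° to the horizontal. Measuring y along the incline from the free-surface line, vertical depth h = y·sinθ with sinθ = 0.694658.
The centroid lies 3.2/2 = 1.6 m below the top edge, so y_c = 4 + 1.6 = 5.6 m and h_c = 5.6 × 0.694658 = 3.89008 m.
A = 5.31 × 3.2 = 16.992 m².
Resultant F = γ·h_c·A = 10.05525 × 3.89008 × 16.992 = 664.654 kN.
I_c = b·h³/12 = 5.31 × 3.2³/12 = 14.4998 m⁴.
Centre of pressure: y_p = y_c + I_c/(y_c·A) = 5.6 + 14.4998/(5.6 × 16.992) = 5.6 + 0.152381 = 5.75238 m along the plane.
The resultant acts 1.6 + 0.152381 = 1.75238 m (along the plate) below the hinge at the top edge, so the moment about the hinge is M = F × 1.75238 = 664.654 × 1.75238 = 1164.73 kN·m.
A normal force at the bottom, 3.2 m from the hinge, must supply this moment: P = 1164.73/3.2 = 363.978 kN.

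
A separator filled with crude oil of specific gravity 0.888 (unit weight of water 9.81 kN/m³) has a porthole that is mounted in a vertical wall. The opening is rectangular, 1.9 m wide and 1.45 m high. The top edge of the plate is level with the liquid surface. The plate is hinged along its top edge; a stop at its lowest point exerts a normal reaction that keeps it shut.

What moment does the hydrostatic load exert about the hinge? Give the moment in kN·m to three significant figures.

γ = 0.888 × 9.81 = 8.71128 kN/m³.
The centroid lies 1.45/2 = 0.725 m below the top edge, so the centroid depth is h_c = 0.725 m.
A = 1.9 × 1.45 = 2.755 m².
Resultant F = γ·h_c·A = 8.71128 × 0.725 × 2.755 = 17.3997 kN.
I_c = b·h³/12 = 1.9 × 1.45³/12 = 0.482699 m⁴.
Centre of pressure: y_p = y_c + I_c/(y_c·A) = 0.725 + 0.482699/(0.725 × 2.755) = 0.725 + 0.241667 = 0.966667 m along the plane.
The resultant acts 0.725 + 0.241667 = 0.966667 m (along the plate) below the hinge at the top edge, so the moment about the hinge is M = F × 0.966667 = 17.3997 × 0.966667 = 16.8197 kN·m.

M ≈ 16.8 kN·m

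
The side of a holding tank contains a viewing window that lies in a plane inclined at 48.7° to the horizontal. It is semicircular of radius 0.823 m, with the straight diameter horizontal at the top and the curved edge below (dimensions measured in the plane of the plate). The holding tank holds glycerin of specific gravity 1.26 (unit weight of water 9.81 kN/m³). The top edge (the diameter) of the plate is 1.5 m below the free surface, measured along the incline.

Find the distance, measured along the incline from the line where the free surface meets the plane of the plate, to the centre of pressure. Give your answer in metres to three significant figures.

y_p = 1.87 m

γ = 1.26 × 9.81 = 12.3606 kN/m³.
Let θ = 48.7° be the plate's angle to the horizontal; measure y along the incline from where the plane meets the free surface. Vertical depth h = y·sinθ with sinθ = 0.751264.
The centroid of a semicircle lies 4r/(3π) = 0.349292 m from the diameter, here below the top edge, so y_c = 1.5 + 0.349292 = 1.84929 m and h_c = 1.84929 × 0.751264 = 1.38931 m.
A = πr²/2 = π × 0.823²/2 = 1.06395 m².
Resultant F = γ·h_c·A = 12.3606 × 1.38931 × 1.06395 = 18.2709 kN.
I_c = (π/8 − 8/(9π))·r⁴ = 0.109757 × 0.823⁴ = 0.0503537 m⁴.
Centre of pressure: y_p = y_c + I_c/(y_c·A) = 1.84929 + 0.0503537/(1.84929 × 1.06395) = 1.84929 + 0.0255921 = 1.87488 m along the plane.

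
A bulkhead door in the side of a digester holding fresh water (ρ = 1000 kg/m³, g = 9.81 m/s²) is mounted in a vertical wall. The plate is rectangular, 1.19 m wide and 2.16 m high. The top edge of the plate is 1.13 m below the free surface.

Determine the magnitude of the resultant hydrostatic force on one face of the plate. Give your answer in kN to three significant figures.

γ = ρg = 1000 × 9.81 = 9810 N/m³ = 9.81 kN/m³.
The centroid lies 2.16/2 = 1.08 m below the top edge, so the centroid depth is h_c = 1.13 + 1.08 = 2.21 m.
A = 1.19 × 2.16 = 2.5704 m².
Resultant F = γ·h_c·A = 9.81 × 2.21 × 2.5704 = 55.7265 kN.

F ≈ 55.7 kN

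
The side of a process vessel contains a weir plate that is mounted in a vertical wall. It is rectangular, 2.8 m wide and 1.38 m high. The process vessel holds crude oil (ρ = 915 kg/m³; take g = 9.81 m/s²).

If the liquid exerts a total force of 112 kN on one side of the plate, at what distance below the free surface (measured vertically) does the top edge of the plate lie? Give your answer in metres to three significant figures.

γ = ρg = 915 × 9.81 / 1000 = 8.97615 kN/m³.
A = 2.8 × 1.38 = 3.864 m².
From F = γ·h_c·A, the centroid depth is h_c = 112/(8.97615 × 3.864) = 3.22917 m.
The centroid lies 1.38/2 = 0.69 m below the top edge, so the top edge sits at h_top = 3.22917 − 0.69 = 2.53917 m below the surface.

d_top ≈ 2.54 m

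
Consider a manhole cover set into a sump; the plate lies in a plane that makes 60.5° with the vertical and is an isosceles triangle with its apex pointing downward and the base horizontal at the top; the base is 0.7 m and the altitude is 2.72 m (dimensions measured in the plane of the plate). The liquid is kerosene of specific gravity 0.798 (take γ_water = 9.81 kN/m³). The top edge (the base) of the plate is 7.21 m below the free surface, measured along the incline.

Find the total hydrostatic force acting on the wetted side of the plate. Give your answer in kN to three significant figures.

γ = 0.798 × 9.81 = 7.82838 kN/m³.
The plate makes 60.5° with the vertical, i.e. θ = 90° − 60.5° = 29.5° to the horizontal. Measuring y along the incline from the free-surface line, vertical depth h = y·sinθ with sinθ = 0.492424.
With the apex down, the centroid sits h/3 = 2.72/3 = 0.906667 m below the base (the top edge), so y_c = 7.21 + 0.906667 = 8.11667 m and h_c = 8.11667 × 0.492424 = 3.99684 m.
A = ½ × 0.7 × 2.72 = 0.952 m².
Resultant F = γ·h_c·A = 7.82838 × 3.99684 × 0.952 = 29.7869 kN.

F ≈ 29.8 kN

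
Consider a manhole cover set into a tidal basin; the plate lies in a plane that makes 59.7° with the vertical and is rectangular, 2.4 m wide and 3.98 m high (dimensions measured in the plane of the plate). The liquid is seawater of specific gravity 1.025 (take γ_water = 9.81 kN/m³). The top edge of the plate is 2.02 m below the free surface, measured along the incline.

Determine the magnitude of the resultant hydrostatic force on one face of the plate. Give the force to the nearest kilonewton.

γ = 1.025 × 9.81 = 10.05525 kN/m³.
The plate makes 59.7° with the vertical, i.e. θ = 90° − 59.7° = 30.3° to the horizontal. Measuring y along the incline from the free-surface line, vertical depth h = y·sinθ with sinθ = 0.504528.
The centroid lies 3.98/2 = 1.99 m below the top edge, so y_c = 2.02 + 1.99 = 4.01 m and h_c = 4.01 × 0.504528 = 2.02316 m.
A = 2.4 × 3.98 = 9.552 m².
Resultant F = γ·h_c·A = 10.05525 × 2.02316 × 9.552 = 194.32 kN.

F ≈ 194 kN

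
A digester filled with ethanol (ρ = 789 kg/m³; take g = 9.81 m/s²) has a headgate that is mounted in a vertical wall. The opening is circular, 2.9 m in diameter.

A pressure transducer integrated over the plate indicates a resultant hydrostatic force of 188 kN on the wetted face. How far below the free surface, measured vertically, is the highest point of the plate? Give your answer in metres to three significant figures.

γ = ρg = 789 × 9.81 / 1000 = 7.74009 kN/m³.
A = π(1.45)² = 6.6052 m².
From F = γ·h_c·A, the centroid depth is h_c = 188/(7.74009 × 6.6052) = 3.67727 m.
The centroid is at the centre, 1.45 m below the top of the plate, so the highest point sits at h_top = 3.67727 − 1.45 = 2.22727 m below the surface.

d_top ≈ 2.23 m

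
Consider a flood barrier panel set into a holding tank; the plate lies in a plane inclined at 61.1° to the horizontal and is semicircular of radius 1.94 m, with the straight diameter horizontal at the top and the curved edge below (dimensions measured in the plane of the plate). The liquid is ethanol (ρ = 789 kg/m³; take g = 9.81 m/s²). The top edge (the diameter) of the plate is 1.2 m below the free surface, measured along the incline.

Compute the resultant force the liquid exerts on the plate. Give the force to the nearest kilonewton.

F ≈ 81 kN

γ = ρg = 789 × 9.81 / 1000 = 7.74009 kN/m³.
Let θ = 61.1° be the plate's angle to the horizontal; measure y along the incline from where the plane meets the free surface. Vertical depth h = y·sinθ with sinθ = 0.875465.
The centroid of a semicircle lies 4r/(3π) = 0.823362 m from the diameter, here below the top edge, so y_c = 1.2 + 0.823362 = 2.02336 m and h_c = 2.02336 × 0.875465 = 1.77138 m.
A = πr²/2 = π × 1.94²/2 = 5.91185 m².
Resultant F = γ·h_c·A = 7.74009 × 1.77138 × 5.91185 = 81.0553 kN.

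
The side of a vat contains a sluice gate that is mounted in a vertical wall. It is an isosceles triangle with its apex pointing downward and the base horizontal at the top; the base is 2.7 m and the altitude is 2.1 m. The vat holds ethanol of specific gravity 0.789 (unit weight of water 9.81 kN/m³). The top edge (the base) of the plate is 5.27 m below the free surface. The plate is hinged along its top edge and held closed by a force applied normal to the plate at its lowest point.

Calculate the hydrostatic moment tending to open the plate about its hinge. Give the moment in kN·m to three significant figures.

γ = 0.789 × 9.81 = 7.74009 kN/m³.
With the apex down, the centroid sits h/3 = 2.1/3 = 0.7 m below the base (the top edge), so the centroid depth is h_c = 5.27 + 0.7 = 5.97 m.
A = ½ × 2.7 × 2.1 = 2.835 m².
Resultant F = γ·h_c·A = 7.74009 × 5.97 × 2.835 = 131.001 kN.
I_c = b·h³/36 = 2.7 × 2.1³/36 = 0.694575 m⁴.
Centre of pressure: y_p = y_c + I_c/(y_c·A) = 5.97 + 0.694575/(5.97 × 2.835) = 5.97 + 0.0410385 = 6.01104 m along the plane.
The resultant acts 0.7 + 0.0410385 = 0.741038 m (along the plate) below the hinge at the top edge, so the moment about the hinge is M = F × 0.741038 = 131.001 × 0.741038 = 97.0767 kN·m.

M ≈ 97.1 kN·m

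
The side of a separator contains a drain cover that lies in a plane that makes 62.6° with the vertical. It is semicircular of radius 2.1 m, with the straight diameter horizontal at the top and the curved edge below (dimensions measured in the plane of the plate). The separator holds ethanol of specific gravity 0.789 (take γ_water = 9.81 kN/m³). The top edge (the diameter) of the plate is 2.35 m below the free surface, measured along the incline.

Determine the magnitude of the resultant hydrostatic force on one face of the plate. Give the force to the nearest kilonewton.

γ = 0.789 × 9.81 = 7.74009 kN/m³.
The plate makes 62.6° with the vertical, i.e. θ = 90° − 62.6° = 27.4° to the horizontal. Measuring y along the incline from the free-surface line, vertical depth h = y·sinθ with sinθ = 0.460200.
The centroid of a semicircle lies 4r/(3π) = 0.891268 m from the diameter, here below the top edge, so y_c = 2.35 + 0.891268 = 3.24127 m and h_c = 3.24127 × 0.460200 = 1.49163 m.
A = πr²/2 = π × 2.1²/2 = 6.92721 m².
Resultant F = γ·h_c·A = 7.74009 × 1.49163 × 6.92721 = 79.9771 kN.

F ≈ 80 kN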